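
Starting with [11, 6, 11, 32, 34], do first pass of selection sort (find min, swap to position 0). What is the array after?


After one pass: [6, 11, 11, 32, 34]


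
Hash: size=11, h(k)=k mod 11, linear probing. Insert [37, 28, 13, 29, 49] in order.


Insertions: 37->slot 4; 28->slot 6; 13->slot 2; 29->slot 7; 49->slot 5
Table: [None, None, 13, None, 37, 49, 28, 29, None, None, None]


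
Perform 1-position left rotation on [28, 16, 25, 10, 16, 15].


Left rotate by 1: [16, 25, 10, 16, 15, 28]


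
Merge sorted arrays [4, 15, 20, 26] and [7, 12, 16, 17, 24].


Compare heads, take smaller each step.
Merged: [4, 7, 12, 15, 16, 17, 20, 24, 26]


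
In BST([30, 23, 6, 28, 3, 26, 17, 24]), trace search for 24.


BST root = 30
Search for 24: compare at each node
Path: [30, 23, 28, 26, 24]


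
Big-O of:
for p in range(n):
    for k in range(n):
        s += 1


Per nesting level: O(n) * O(n) = O(n^2)
Complexity: O(n^2)


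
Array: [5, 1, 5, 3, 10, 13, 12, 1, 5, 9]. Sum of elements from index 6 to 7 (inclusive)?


Prefix sums: [0, 5, 6, 11, 14, 24, 37, 49, 50, 55, 64]
Sum[6..7] = prefix[8] - prefix[6] = 50 - 37 = 13


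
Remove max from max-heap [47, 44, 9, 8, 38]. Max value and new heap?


Max = 47
Replace root with last, heapify down
Resulting heap: [44, 38, 9, 8]


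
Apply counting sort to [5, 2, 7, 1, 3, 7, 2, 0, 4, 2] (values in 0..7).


Count array: [1, 1, 3, 1, 1, 1, 0, 2]
Reconstruct: [0, 1, 2, 2, 2, 3, 4, 5, 7, 7]


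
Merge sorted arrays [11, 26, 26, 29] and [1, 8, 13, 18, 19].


Compare heads, take smaller each step.
Merged: [1, 8, 11, 13, 18, 19, 26, 26, 29]


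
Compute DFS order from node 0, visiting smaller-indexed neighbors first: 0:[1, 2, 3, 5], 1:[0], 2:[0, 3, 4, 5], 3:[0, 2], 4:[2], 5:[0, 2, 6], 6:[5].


DFS stack-based: start with [0]
Visit order: [0, 1, 2, 3, 4, 5, 6]


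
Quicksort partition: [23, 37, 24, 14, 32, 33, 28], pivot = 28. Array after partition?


Elements <= 28 go left of pivot.
Result: [23, 24, 14, 28, 32, 33, 37], pivot at index 3


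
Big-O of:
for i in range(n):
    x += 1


Per nesting level: O(n) = O(n)
Complexity: O(n)


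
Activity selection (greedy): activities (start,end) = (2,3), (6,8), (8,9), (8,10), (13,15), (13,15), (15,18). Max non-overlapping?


Greedy: pick earliest-ending, then skip overlaps.
Selected (5 activities): [(2, 3), (6, 8), (8, 9), (13, 15), (15, 18)]


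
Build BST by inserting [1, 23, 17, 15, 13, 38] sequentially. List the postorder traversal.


Root = 1; build tree by BST insertion.
Postorder traversal: [13, 15, 17, 38, 23, 1]


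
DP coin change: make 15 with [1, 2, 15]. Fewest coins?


dp[0]=0; dp[i]=1+min(dp[i-c] for c in coins)
...dp[10]=5, dp[11]=6, dp[12]=6, dp[13]=7, dp[14]=7, dp[15]=1
Minimum coins for 15 = 1


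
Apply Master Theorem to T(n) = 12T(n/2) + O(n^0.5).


a=12, b=2, c=0.5. log_2(12)=3.585 > c=0.5. Case 1: O(n^log_b(a)) = O(n^3.585)
Complexity: O(n^3.585)


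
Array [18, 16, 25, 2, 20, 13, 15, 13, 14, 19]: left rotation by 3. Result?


Left rotate by 3: [2, 20, 13, 15, 13, 14, 19, 18, 16, 25]


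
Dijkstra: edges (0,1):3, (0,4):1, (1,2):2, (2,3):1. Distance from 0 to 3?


Dijkstra from 0:
Distances: {0: 0, 1: 3, 2: 5, 3: 6, 4: 1}
Shortest distance to 3 = 6, path = [0, 1, 2, 3]


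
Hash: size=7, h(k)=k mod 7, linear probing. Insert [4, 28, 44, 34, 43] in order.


Insertions: 4->slot 4; 28->slot 0; 44->slot 2; 34->slot 6; 43->slot 1
Table: [28, 43, 44, None, 4, None, 34]


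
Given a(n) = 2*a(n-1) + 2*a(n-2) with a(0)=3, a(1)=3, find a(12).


Build bottom-up:
...a(10)=34752, a(11)=94944, a(12)=2*94944+2*34752=259392


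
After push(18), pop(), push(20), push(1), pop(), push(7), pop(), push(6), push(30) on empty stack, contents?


push(18) -> [18]
pop() returns 18 -> []
push(20) -> [20]
push(1) -> [20, 1]
pop() returns 1 -> [20]
push(7) -> [20, 7]
pop() returns 7 -> [20]
push(6) -> [20, 6]
push(30) -> [20, 6, 30]
Final stack (bottom to top): [20, 6, 30]


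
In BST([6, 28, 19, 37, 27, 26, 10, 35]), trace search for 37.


BST root = 6
Search for 37: compare at each node
Path: [6, 28, 37]


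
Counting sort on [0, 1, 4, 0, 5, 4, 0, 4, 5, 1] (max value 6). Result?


Count array: [3, 2, 0, 0, 3, 2, 0]
Reconstruct: [0, 0, 0, 1, 1, 4, 4, 4, 5, 5]


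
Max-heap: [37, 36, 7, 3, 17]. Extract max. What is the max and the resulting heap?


Max = 37
Replace root with last, heapify down
Resulting heap: [36, 17, 7, 3]


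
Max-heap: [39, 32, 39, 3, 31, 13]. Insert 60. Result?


Append 60: [39, 32, 39, 3, 31, 13, 60]
Bubble up: swap idx 6(60) with idx 2(39); swap idx 2(60) with idx 0(39)
Result: [60, 32, 39, 3, 31, 13, 39]


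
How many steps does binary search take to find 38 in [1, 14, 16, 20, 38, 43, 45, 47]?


Search for 38:
[0,7] mid=3 arr[3]=20
[4,7] mid=5 arr[5]=43
[4,4] mid=4 arr[4]=38
Total: 3 comparisons


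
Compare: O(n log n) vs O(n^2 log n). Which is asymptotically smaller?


linearithmic grows slower than n^2 log n
O(n log n) is asymptotically smaller; O(n^2 log n) grows faster


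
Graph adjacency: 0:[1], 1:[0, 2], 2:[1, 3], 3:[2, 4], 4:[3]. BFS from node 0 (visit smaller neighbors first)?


BFS queue: start with [0]
Visit order: [0, 1, 2, 3, 4]


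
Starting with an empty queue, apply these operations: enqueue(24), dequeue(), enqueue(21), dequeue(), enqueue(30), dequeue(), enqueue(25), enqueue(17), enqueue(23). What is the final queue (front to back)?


enqueue(24) -> [24]
dequeue() returns 24 -> []
enqueue(21) -> [21]
dequeue() returns 21 -> []
enqueue(30) -> [30]
dequeue() returns 30 -> []
enqueue(25) -> [25]
enqueue(17) -> [25, 17]
enqueue(23) -> [25, 17, 23]
Final queue (front to back): [25, 17, 23]


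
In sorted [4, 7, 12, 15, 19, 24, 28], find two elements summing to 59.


Two pointers: lo=0, hi=6
No pair sums to 59


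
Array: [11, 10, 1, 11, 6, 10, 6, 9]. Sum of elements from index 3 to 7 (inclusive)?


Prefix sums: [0, 11, 21, 22, 33, 39, 49, 55, 64]
Sum[3..7] = prefix[8] - prefix[3] = 64 - 22 = 42


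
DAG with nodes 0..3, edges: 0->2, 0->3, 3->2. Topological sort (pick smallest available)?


Kahn's algorithm, process smallest node first
Order: [0, 1, 3, 2]


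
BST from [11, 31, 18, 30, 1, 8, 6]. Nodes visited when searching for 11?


BST root = 11
Search for 11: compare at each node
Path: [11]


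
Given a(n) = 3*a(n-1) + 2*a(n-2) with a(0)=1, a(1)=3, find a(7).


Build bottom-up:
...a(5)=495, a(6)=1763, a(7)=3*1763+2*495=6279


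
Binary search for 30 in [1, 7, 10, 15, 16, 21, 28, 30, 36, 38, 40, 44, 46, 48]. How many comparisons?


Search for 30:
[0,13] mid=6 arr[6]=28
[7,13] mid=10 arr[10]=40
[7,9] mid=8 arr[8]=36
[7,7] mid=7 arr[7]=30
Total: 4 comparisons


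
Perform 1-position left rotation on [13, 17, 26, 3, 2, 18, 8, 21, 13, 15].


Left rotate by 1: [17, 26, 3, 2, 18, 8, 21, 13, 15, 13]


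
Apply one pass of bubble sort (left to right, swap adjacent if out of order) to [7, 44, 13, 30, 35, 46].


After one pass: [7, 13, 30, 35, 44, 46]


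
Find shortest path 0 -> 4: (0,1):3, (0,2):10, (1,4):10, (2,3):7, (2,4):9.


Dijkstra from 0:
Distances: {0: 0, 1: 3, 2: 10, 3: 17, 4: 13}
Shortest distance to 4 = 13, path = [0, 1, 4]


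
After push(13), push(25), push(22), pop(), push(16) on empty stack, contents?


push(13) -> [13]
push(25) -> [13, 25]
push(22) -> [13, 25, 22]
pop() returns 22 -> [13, 25]
push(16) -> [13, 25, 16]
Final stack (bottom to top): [13, 25, 16]


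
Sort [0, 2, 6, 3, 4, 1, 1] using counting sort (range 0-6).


Count array: [1, 2, 1, 1, 1, 0, 1]
Reconstruct: [0, 1, 1, 2, 3, 4, 6]


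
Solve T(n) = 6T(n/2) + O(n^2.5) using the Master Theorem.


a=6, b=2, c=2.5. log_2(6)=2.585 > c=2.5. Case 1: O(n^log_b(a)) = O(n^2.585)
Complexity: O(n^2.585)


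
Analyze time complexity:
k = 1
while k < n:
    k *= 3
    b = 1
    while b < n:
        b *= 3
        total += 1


Per nesting level: O(log n) * O(log n) = O((log n)^2)
Complexity: O((log n)^2)


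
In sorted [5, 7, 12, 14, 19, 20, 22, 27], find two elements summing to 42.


Two pointers: lo=0, hi=7
Found pair: (20, 22) summing to 42


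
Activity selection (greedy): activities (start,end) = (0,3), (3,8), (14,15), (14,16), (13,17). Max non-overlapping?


Greedy: pick earliest-ending, then skip overlaps.
Selected (3 activities): [(0, 3), (3, 8), (14, 15)]


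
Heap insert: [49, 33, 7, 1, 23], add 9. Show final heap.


Append 9: [49, 33, 7, 1, 23, 9]
Bubble up: swap idx 5(9) with idx 2(7)
Result: [49, 33, 9, 1, 23, 7]


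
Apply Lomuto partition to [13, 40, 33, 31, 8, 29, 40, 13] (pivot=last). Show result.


Elements <= 13 go left of pivot.
Result: [13, 8, 13, 31, 40, 29, 40, 33], pivot at index 2


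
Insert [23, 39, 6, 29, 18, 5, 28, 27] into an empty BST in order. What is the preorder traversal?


Root = 23; build tree by BST insertion.
Preorder traversal: [23, 6, 5, 18, 39, 29, 28, 27]


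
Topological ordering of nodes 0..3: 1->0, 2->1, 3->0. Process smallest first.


Kahn's algorithm, process smallest node first
Order: [2, 1, 3, 0]


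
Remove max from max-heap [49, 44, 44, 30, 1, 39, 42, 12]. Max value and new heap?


Max = 49
Replace root with last, heapify down
Resulting heap: [44, 30, 44, 12, 1, 39, 42]


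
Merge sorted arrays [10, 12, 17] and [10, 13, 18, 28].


Compare heads, take smaller each step.
Merged: [10, 10, 12, 13, 17, 18, 28]


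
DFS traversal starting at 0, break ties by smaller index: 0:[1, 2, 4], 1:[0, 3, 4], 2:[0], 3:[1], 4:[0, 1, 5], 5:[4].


DFS stack-based: start with [0]
Visit order: [0, 1, 3, 4, 5, 2]


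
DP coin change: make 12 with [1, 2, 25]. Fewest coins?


dp[0]=0; dp[i]=1+min(dp[i-c] for c in coins)
...dp[7]=4, dp[8]=4, dp[9]=5, dp[10]=5, dp[11]=6, dp[12]=6
Minimum coins for 12 = 6


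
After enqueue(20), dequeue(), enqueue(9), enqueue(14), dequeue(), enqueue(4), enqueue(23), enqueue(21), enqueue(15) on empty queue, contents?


enqueue(20) -> [20]
dequeue() returns 20 -> []
enqueue(9) -> [9]
enqueue(14) -> [9, 14]
dequeue() returns 9 -> [14]
enqueue(4) -> [14, 4]
enqueue(23) -> [14, 4, 23]
enqueue(21) -> [14, 4, 23, 21]
enqueue(15) -> [14, 4, 23, 21, 15]
Final queue (front to back): [14, 4, 23, 21, 15]


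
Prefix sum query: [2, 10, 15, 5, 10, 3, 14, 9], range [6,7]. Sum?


Prefix sums: [0, 2, 12, 27, 32, 42, 45, 59, 68]
Sum[6..7] = prefix[8] - prefix[6] = 68 - 45 = 23


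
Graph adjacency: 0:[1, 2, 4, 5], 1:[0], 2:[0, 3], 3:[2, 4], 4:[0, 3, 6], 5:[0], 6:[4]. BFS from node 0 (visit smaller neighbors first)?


BFS queue: start with [0]
Visit order: [0, 1, 2, 4, 5, 3, 6]


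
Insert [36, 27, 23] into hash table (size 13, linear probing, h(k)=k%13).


Insertions: 36->slot 10; 27->slot 1; 23->slot 11
Table: [None, 27, None, None, None, None, None, None, None, None, 36, 23, None]


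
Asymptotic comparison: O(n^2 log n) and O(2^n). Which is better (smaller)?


n^2 log n grows slower than exponential
O(n^2 log n) is asymptotically smaller; O(2^n) grows faster


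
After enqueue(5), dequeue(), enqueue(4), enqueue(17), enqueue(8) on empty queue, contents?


enqueue(5) -> [5]
dequeue() returns 5 -> []
enqueue(4) -> [4]
enqueue(17) -> [4, 17]
enqueue(8) -> [4, 17, 8]
Final queue (front to back): [4, 17, 8]


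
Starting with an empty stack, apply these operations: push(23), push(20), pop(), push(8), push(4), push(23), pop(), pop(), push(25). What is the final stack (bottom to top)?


push(23) -> [23]
push(20) -> [23, 20]
pop() returns 20 -> [23]
push(8) -> [23, 8]
push(4) -> [23, 8, 4]
push(23) -> [23, 8, 4, 23]
pop() returns 23 -> [23, 8, 4]
pop() returns 4 -> [23, 8]
push(25) -> [23, 8, 25]
Final stack (bottom to top): [23, 8, 25]


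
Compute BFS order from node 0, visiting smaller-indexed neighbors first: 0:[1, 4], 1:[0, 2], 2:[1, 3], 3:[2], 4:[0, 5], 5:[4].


BFS queue: start with [0]
Visit order: [0, 1, 4, 2, 5, 3]


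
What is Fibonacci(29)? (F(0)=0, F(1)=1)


F(n)=F(n-1)+F(n-2)
...F(27)=196418, F(28)=317811, F(29)=514229


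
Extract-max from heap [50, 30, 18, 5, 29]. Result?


Max = 50
Replace root with last, heapify down
Resulting heap: [30, 29, 18, 5]


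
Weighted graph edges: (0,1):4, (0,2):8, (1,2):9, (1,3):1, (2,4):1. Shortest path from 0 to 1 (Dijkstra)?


Dijkstra from 0:
Distances: {0: 0, 1: 4, 2: 8, 3: 5, 4: 9}
Shortest distance to 1 = 4, path = [0, 1]


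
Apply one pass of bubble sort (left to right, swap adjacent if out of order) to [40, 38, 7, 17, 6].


After one pass: [38, 7, 17, 6, 40]


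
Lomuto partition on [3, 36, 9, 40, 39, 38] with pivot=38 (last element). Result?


Elements <= 38 go left of pivot.
Result: [3, 36, 9, 38, 39, 40], pivot at index 3


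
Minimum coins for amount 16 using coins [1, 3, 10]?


dp[0]=0; dp[i]=1+min(dp[i-c] for c in coins)
...dp[11]=2, dp[12]=3, dp[13]=2, dp[14]=3, dp[15]=4, dp[16]=3
Minimum coins for 16 = 3


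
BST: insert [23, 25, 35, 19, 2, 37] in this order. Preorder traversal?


Root = 23; build tree by BST insertion.
Preorder traversal: [23, 19, 2, 25, 35, 37]


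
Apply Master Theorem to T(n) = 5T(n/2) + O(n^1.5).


a=5, b=2, c=1.5. log_2(5)=2.322 > c=1.5. Case 1: O(n^log_b(a)) = O(n^2.322)
Complexity: O(n^2.322)


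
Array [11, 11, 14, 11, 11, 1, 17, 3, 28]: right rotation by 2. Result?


Right rotate by 2: [3, 28, 11, 11, 14, 11, 11, 1, 17]


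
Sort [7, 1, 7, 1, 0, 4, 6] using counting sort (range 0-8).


Count array: [1, 2, 0, 0, 1, 0, 1, 2, 0]
Reconstruct: [0, 1, 1, 4, 6, 7, 7]


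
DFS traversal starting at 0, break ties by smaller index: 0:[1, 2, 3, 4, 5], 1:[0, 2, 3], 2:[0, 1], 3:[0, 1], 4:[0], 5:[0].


DFS stack-based: start with [0]
Visit order: [0, 1, 2, 3, 4, 5]


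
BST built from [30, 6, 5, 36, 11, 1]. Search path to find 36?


BST root = 30
Search for 36: compare at each node
Path: [30, 36]


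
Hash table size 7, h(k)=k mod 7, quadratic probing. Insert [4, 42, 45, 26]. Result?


Insertions: 4->slot 4; 42->slot 0; 45->slot 3; 26->slot 5
Table: [42, None, None, 45, 4, 26, None]


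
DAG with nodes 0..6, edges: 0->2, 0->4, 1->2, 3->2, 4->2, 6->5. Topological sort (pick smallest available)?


Kahn's algorithm, process smallest node first
Order: [0, 1, 3, 4, 2, 6, 5]


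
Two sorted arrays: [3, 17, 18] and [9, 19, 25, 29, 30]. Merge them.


Compare heads, take smaller each step.
Merged: [3, 9, 17, 18, 19, 25, 29, 30]


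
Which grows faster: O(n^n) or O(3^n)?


exponential (base 3) grows slower than n^n
O(3^n) is asymptotically smaller; O(n^n) grows faster


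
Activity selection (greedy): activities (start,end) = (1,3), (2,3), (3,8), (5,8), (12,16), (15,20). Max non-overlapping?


Greedy: pick earliest-ending, then skip overlaps.
Selected (3 activities): [(1, 3), (3, 8), (12, 16)]


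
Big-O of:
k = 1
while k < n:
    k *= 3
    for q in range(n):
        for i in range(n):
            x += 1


Per nesting level: O(log n) * O(n) * O(n) = O(n^2 log n)
Complexity: O(n^2 log n)


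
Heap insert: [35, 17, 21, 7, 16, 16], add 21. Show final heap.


Append 21: [35, 17, 21, 7, 16, 16, 21]
Bubble up: no swaps needed
Result: [35, 17, 21, 7, 16, 16, 21]


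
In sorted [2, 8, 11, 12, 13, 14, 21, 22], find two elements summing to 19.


Two pointers: lo=0, hi=7
Found pair: (8, 11) summing to 19


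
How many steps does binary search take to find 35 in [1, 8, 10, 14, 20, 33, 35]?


Search for 35:
[0,6] mid=3 arr[3]=14
[4,6] mid=5 arr[5]=33
[6,6] mid=6 arr[6]=35
Total: 3 comparisons


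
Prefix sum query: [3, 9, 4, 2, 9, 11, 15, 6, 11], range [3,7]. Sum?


Prefix sums: [0, 3, 12, 16, 18, 27, 38, 53, 59, 70]
Sum[3..7] = prefix[8] - prefix[3] = 59 - 16 = 43


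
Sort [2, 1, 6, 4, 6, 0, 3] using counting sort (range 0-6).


Count array: [1, 1, 1, 1, 1, 0, 2]
Reconstruct: [0, 1, 2, 3, 4, 6, 6]


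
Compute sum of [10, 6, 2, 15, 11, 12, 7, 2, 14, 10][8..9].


Prefix sums: [0, 10, 16, 18, 33, 44, 56, 63, 65, 79, 89]
Sum[8..9] = prefix[10] - prefix[8] = 89 - 65 = 24


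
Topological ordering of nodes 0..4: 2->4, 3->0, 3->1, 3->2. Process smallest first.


Kahn's algorithm, process smallest node first
Order: [3, 0, 1, 2, 4]


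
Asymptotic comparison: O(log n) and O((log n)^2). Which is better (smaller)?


logarithmic grows slower than polylogarithmic
O(log n) is asymptotically smaller; O((log n)^2) grows faster


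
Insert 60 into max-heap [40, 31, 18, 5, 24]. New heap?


Append 60: [40, 31, 18, 5, 24, 60]
Bubble up: swap idx 5(60) with idx 2(18); swap idx 2(60) with idx 0(40)
Result: [60, 31, 40, 5, 24, 18]


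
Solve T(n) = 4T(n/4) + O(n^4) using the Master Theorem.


a=4, b=4, c=4. log_4(4)=1 < c=4. Case 3: O(n^c) = O(n^4)
Complexity: O(n^4)


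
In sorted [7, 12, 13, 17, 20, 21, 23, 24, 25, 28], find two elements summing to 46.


Two pointers: lo=0, hi=9
Found pair: (21, 25) summing to 46


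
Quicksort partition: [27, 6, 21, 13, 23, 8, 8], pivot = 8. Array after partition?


Elements <= 8 go left of pivot.
Result: [6, 8, 8, 13, 23, 27, 21], pivot at index 2


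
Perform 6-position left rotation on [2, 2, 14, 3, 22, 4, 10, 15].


Left rotate by 6: [10, 15, 2, 2, 14, 3, 22, 4]


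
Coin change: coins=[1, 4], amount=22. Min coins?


dp[0]=0; dp[i]=1+min(dp[i-c] for c in coins)
...dp[17]=5, dp[18]=6, dp[19]=7, dp[20]=5, dp[21]=6, dp[22]=7
Minimum coins for 22 = 7


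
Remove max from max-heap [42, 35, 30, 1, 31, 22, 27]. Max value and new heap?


Max = 42
Replace root with last, heapify down
Resulting heap: [35, 31, 30, 1, 27, 22]


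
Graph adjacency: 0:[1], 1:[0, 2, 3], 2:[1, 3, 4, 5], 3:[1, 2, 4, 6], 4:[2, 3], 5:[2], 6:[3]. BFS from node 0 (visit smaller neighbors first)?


BFS queue: start with [0]
Visit order: [0, 1, 2, 3, 4, 5, 6]


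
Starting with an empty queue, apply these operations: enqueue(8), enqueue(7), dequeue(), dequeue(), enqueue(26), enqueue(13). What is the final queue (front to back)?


enqueue(8) -> [8]
enqueue(7) -> [8, 7]
dequeue() returns 8 -> [7]
dequeue() returns 7 -> []
enqueue(26) -> [26]
enqueue(13) -> [26, 13]
Final queue (front to back): [26, 13]


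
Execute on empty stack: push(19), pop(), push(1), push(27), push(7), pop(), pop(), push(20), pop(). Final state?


push(19) -> [19]
pop() returns 19 -> []
push(1) -> [1]
push(27) -> [1, 27]
push(7) -> [1, 27, 7]
pop() returns 7 -> [1, 27]
pop() returns 27 -> [1]
push(20) -> [1, 20]
pop() returns 20 -> [1]
Final stack (bottom to top): [1]


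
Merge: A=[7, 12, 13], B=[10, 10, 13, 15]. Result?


Compare heads, take smaller each step.
Merged: [7, 10, 10, 12, 13, 13, 15]


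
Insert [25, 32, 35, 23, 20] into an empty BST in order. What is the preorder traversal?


Root = 25; build tree by BST insertion.
Preorder traversal: [25, 23, 20, 32, 35]


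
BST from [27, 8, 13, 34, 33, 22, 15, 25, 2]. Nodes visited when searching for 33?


BST root = 27
Search for 33: compare at each node
Path: [27, 34, 33]


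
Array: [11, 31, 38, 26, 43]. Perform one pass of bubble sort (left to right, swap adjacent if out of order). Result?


After one pass: [11, 31, 26, 38, 43]


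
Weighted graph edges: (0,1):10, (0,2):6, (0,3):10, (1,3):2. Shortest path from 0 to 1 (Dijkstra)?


Dijkstra from 0:
Distances: {0: 0, 1: 10, 2: 6, 3: 10}
Shortest distance to 1 = 10, path = [0, 1]


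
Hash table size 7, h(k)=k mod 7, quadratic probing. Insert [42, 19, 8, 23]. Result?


Insertions: 42->slot 0; 19->slot 5; 8->slot 1; 23->slot 2
Table: [42, 8, 23, None, None, 19, None]


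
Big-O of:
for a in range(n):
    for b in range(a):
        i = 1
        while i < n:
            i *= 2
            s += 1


Per nesting level: O(n) * O(n) [triangular over a] * O(log n) = O(n^2 log n)
Complexity: O(n^2 log n)


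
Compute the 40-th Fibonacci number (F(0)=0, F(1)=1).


F(n)=F(n-1)+F(n-2)
...F(38)=39088169, F(39)=63245986, F(40)=102334155


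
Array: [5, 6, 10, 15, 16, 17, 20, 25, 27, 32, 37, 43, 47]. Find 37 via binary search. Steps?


Search for 37:
[0,12] mid=6 arr[6]=20
[7,12] mid=9 arr[9]=32
[10,12] mid=11 arr[11]=43
[10,10] mid=10 arr[10]=37
Total: 4 comparisons


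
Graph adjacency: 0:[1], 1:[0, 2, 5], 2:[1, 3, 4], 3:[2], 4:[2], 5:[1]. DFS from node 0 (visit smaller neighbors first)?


DFS stack-based: start with [0]
Visit order: [0, 1, 2, 3, 4, 5]


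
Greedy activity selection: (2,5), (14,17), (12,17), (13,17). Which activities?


Greedy: pick earliest-ending, then skip overlaps.
Selected (2 activities): [(2, 5), (14, 17)]


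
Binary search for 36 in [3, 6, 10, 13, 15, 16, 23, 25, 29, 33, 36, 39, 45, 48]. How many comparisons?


Search for 36:
[0,13] mid=6 arr[6]=23
[7,13] mid=10 arr[10]=36
Total: 2 comparisons


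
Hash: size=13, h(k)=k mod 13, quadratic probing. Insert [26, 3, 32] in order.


Insertions: 26->slot 0; 3->slot 3; 32->slot 6
Table: [26, None, None, 3, None, None, 32, None, None, None, None, None, None]


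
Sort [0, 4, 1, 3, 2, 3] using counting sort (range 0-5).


Count array: [1, 1, 1, 2, 1, 0]
Reconstruct: [0, 1, 2, 3, 3, 4]


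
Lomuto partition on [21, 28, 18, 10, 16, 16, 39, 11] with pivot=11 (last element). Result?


Elements <= 11 go left of pivot.
Result: [10, 11, 18, 21, 16, 16, 39, 28], pivot at index 1


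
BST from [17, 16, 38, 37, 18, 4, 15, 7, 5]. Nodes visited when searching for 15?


BST root = 17
Search for 15: compare at each node
Path: [17, 16, 4, 15]


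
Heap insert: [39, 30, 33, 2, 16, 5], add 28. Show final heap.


Append 28: [39, 30, 33, 2, 16, 5, 28]
Bubble up: no swaps needed
Result: [39, 30, 33, 2, 16, 5, 28]


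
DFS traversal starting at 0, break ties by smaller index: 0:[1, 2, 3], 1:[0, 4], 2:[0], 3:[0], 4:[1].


DFS stack-based: start with [0]
Visit order: [0, 1, 4, 2, 3]


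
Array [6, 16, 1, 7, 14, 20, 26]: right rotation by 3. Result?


Right rotate by 3: [14, 20, 26, 6, 16, 1, 7]


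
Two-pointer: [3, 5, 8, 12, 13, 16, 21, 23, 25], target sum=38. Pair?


Two pointers: lo=0, hi=8
Found pair: (13, 25) summing to 38


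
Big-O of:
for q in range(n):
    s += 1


Per nesting level: O(n) = O(n)
Complexity: O(n)


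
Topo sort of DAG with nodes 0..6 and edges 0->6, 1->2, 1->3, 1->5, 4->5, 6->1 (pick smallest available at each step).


Kahn's algorithm, process smallest node first
Order: [0, 4, 6, 1, 2, 3, 5]


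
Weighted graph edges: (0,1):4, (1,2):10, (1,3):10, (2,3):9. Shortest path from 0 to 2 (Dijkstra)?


Dijkstra from 0:
Distances: {0: 0, 1: 4, 2: 14, 3: 14}
Shortest distance to 2 = 14, path = [0, 1, 2]


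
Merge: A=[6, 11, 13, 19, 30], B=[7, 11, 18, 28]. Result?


Compare heads, take smaller each step.
Merged: [6, 7, 11, 11, 13, 18, 19, 28, 30]


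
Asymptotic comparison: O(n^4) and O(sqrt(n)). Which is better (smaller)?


sublinear grows slower than quartic
O(sqrt(n)) is asymptotically smaller; O(n^4) grows faster


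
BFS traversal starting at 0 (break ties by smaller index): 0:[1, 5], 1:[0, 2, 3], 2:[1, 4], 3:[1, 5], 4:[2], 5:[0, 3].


BFS queue: start with [0]
Visit order: [0, 1, 5, 2, 3, 4]


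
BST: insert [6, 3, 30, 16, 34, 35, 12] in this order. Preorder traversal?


Root = 6; build tree by BST insertion.
Preorder traversal: [6, 3, 30, 16, 12, 34, 35]


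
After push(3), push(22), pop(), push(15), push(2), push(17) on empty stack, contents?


push(3) -> [3]
push(22) -> [3, 22]
pop() returns 22 -> [3]
push(15) -> [3, 15]
push(2) -> [3, 15, 2]
push(17) -> [3, 15, 2, 17]
Final stack (bottom to top): [3, 15, 2, 17]


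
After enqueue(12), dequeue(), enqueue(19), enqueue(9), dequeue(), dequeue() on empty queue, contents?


enqueue(12) -> [12]
dequeue() returns 12 -> []
enqueue(19) -> [19]
enqueue(9) -> [19, 9]
dequeue() returns 19 -> [9]
dequeue() returns 9 -> []
Final queue (front to back): []


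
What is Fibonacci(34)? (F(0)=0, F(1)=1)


F(n)=F(n-1)+F(n-2)
...F(32)=2178309, F(33)=3524578, F(34)=5702887


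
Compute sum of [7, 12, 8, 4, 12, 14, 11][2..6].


Prefix sums: [0, 7, 19, 27, 31, 43, 57, 68]
Sum[2..6] = prefix[7] - prefix[2] = 68 - 19 = 49


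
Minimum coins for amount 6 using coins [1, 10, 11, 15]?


dp[0]=0; dp[i]=1+min(dp[i-c] for c in coins)
...dp[1]=1, dp[2]=2, dp[3]=3, dp[4]=4, dp[5]=5, dp[6]=6
Minimum coins for 6 = 6


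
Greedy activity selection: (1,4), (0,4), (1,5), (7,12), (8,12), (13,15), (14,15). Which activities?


Greedy: pick earliest-ending, then skip overlaps.
Selected (3 activities): [(1, 4), (7, 12), (13, 15)]


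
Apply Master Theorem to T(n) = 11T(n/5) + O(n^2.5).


a=11, b=5, c=2.5. log_5(11)=1.490 < c=2.5. Case 3: O(n^c) = O(n^2.500)
Complexity: O(n^2.500)


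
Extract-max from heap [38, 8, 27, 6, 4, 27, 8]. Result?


Max = 38
Replace root with last, heapify down
Resulting heap: [27, 8, 27, 6, 4, 8]


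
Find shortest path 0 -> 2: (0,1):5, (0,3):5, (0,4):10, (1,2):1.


Dijkstra from 0:
Distances: {0: 0, 1: 5, 2: 6, 3: 5, 4: 10}
Shortest distance to 2 = 6, path = [0, 1, 2]


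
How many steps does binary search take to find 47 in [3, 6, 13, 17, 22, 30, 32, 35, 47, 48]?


Search for 47:
[0,9] mid=4 arr[4]=22
[5,9] mid=7 arr[7]=35
[8,9] mid=8 arr[8]=47
Total: 3 comparisons


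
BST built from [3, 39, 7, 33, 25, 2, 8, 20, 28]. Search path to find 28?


BST root = 3
Search for 28: compare at each node
Path: [3, 39, 7, 33, 25, 28]


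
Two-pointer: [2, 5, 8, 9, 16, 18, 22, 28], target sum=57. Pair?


Two pointers: lo=0, hi=7
No pair sums to 57


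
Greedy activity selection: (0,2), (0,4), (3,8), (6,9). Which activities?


Greedy: pick earliest-ending, then skip overlaps.
Selected (2 activities): [(0, 2), (3, 8)]


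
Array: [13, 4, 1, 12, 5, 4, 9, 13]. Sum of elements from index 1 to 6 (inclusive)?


Prefix sums: [0, 13, 17, 18, 30, 35, 39, 48, 61]
Sum[1..6] = prefix[7] - prefix[1] = 48 - 13 = 35


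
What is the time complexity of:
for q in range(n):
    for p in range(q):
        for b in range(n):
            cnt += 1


Per nesting level: O(n) * O(n) [triangular over q] * O(n) = O(n^3)
Complexity: O(n^3)


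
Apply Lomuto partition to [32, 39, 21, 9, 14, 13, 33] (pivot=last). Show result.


Elements <= 33 go left of pivot.
Result: [32, 21, 9, 14, 13, 33, 39], pivot at index 5


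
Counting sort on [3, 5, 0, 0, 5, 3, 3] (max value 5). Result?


Count array: [2, 0, 0, 3, 0, 2]
Reconstruct: [0, 0, 3, 3, 3, 5, 5]


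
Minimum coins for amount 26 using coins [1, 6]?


dp[0]=0; dp[i]=1+min(dp[i-c] for c in coins)
...dp[21]=6, dp[22]=7, dp[23]=8, dp[24]=4, dp[25]=5, dp[26]=6
Minimum coins for 26 = 6


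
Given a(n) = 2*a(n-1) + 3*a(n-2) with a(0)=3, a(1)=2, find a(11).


Build bottom-up:
...a(9)=24602, a(10)=73813, a(11)=2*73813+3*24602=221432


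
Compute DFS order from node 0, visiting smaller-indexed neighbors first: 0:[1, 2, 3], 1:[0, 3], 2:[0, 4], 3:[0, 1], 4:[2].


DFS stack-based: start with [0]
Visit order: [0, 1, 3, 2, 4]


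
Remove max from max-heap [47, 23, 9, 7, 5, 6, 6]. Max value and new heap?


Max = 47
Replace root with last, heapify down
Resulting heap: [23, 7, 9, 6, 5, 6]


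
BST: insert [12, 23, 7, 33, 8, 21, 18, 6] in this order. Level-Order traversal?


Root = 12; build tree by BST insertion.
Level-Order traversal: [12, 7, 23, 6, 8, 21, 33, 18]


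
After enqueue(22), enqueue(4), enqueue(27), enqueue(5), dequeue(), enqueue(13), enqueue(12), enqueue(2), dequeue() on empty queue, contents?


enqueue(22) -> [22]
enqueue(4) -> [22, 4]
enqueue(27) -> [22, 4, 27]
enqueue(5) -> [22, 4, 27, 5]
dequeue() returns 22 -> [4, 27, 5]
enqueue(13) -> [4, 27, 5, 13]
enqueue(12) -> [4, 27, 5, 13, 12]
enqueue(2) -> [4, 27, 5, 13, 12, 2]
dequeue() returns 4 -> [27, 5, 13, 12, 2]
Final queue (front to back): [27, 5, 13, 12, 2]


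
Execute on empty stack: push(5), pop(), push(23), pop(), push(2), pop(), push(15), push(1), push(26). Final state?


push(5) -> [5]
pop() returns 5 -> []
push(23) -> [23]
pop() returns 23 -> []
push(2) -> [2]
pop() returns 2 -> []
push(15) -> [15]
push(1) -> [15, 1]
push(26) -> [15, 1, 26]
Final stack (bottom to top): [15, 1, 26]


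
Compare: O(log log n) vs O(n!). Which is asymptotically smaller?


double-logarithmic grows slower than factorial
O(log log n) is asymptotically smaller; O(n!) grows faster


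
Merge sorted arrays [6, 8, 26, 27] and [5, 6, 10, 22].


Compare heads, take smaller each step.
Merged: [5, 6, 6, 8, 10, 22, 26, 27]


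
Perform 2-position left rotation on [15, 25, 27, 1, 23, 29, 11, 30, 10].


Left rotate by 2: [27, 1, 23, 29, 11, 30, 10, 15, 25]


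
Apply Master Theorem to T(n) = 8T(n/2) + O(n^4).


a=8, b=2, c=4. log_2(8)=3 < c=4. Case 3: O(n^c) = O(n^4)
Complexity: O(n^4)


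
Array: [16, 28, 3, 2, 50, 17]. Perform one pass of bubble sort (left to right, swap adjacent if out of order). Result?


After one pass: [16, 3, 2, 28, 17, 50]


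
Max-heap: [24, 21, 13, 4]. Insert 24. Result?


Append 24: [24, 21, 13, 4, 24]
Bubble up: swap idx 4(24) with idx 1(21)
Result: [24, 24, 13, 4, 21]


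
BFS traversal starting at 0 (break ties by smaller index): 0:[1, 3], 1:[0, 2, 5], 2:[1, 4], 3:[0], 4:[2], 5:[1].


BFS queue: start with [0]
Visit order: [0, 1, 3, 2, 5, 4]


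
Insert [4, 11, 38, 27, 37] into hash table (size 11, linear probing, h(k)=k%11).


Insertions: 4->slot 4; 11->slot 0; 38->slot 5; 27->slot 6; 37->slot 7
Table: [11, None, None, None, 4, 38, 27, 37, None, None, None]


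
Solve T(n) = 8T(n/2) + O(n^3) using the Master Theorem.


a=8, b=2, c=3. log_2(8)=3 = c=3. Case 2: O(n^c log n) = O(n^3 log n)
Complexity: O(n^3 log n)


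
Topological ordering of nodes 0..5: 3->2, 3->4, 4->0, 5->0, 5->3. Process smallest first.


Kahn's algorithm, process smallest node first
Order: [1, 5, 3, 2, 4, 0]


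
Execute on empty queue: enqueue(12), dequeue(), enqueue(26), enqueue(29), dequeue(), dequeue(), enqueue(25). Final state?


enqueue(12) -> [12]
dequeue() returns 12 -> []
enqueue(26) -> [26]
enqueue(29) -> [26, 29]
dequeue() returns 26 -> [29]
dequeue() returns 29 -> []
enqueue(25) -> [25]
Final queue (front to back): [25]


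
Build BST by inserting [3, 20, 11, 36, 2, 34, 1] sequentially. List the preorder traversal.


Root = 3; build tree by BST insertion.
Preorder traversal: [3, 2, 1, 20, 11, 36, 34]


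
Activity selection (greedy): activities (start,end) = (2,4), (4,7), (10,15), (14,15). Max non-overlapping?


Greedy: pick earliest-ending, then skip overlaps.
Selected (3 activities): [(2, 4), (4, 7), (10, 15)]


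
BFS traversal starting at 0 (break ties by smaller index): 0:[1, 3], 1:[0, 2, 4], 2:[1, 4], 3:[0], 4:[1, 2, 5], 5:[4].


BFS queue: start with [0]
Visit order: [0, 1, 3, 2, 4, 5]


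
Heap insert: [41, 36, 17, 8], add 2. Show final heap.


Append 2: [41, 36, 17, 8, 2]
Bubble up: no swaps needed
Result: [41, 36, 17, 8, 2]


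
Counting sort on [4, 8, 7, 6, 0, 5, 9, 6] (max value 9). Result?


Count array: [1, 0, 0, 0, 1, 1, 2, 1, 1, 1]
Reconstruct: [0, 4, 5, 6, 6, 7, 8, 9]


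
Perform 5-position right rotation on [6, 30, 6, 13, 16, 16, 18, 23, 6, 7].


Right rotate by 5: [16, 18, 23, 6, 7, 6, 30, 6, 13, 16]


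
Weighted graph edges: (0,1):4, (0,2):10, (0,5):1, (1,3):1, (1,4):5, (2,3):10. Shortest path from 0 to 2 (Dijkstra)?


Dijkstra from 0:
Distances: {0: 0, 1: 4, 2: 10, 3: 5, 4: 9, 5: 1}
Shortest distance to 2 = 10, path = [0, 2]


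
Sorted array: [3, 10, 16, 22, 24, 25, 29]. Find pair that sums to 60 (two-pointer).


Two pointers: lo=0, hi=6
No pair sums to 60


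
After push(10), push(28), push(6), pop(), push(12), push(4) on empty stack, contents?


push(10) -> [10]
push(28) -> [10, 28]
push(6) -> [10, 28, 6]
pop() returns 6 -> [10, 28]
push(12) -> [10, 28, 12]
push(4) -> [10, 28, 12, 4]
Final stack (bottom to top): [10, 28, 12, 4]


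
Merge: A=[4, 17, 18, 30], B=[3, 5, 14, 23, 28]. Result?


Compare heads, take smaller each step.
Merged: [3, 4, 5, 14, 17, 18, 23, 28, 30]


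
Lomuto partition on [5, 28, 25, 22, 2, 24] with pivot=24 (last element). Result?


Elements <= 24 go left of pivot.
Result: [5, 22, 2, 24, 25, 28], pivot at index 3


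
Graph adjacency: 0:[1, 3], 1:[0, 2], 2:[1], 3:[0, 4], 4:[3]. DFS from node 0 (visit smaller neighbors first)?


DFS stack-based: start with [0]
Visit order: [0, 1, 2, 3, 4]


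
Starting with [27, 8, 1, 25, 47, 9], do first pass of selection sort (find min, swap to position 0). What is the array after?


After one pass: [1, 8, 27, 25, 47, 9]


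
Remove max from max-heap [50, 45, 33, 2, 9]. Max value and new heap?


Max = 50
Replace root with last, heapify down
Resulting heap: [45, 9, 33, 2]


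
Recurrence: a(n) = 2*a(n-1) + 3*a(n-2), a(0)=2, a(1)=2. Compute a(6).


Build bottom-up:
...a(4)=82, a(5)=242, a(6)=2*242+3*82=730


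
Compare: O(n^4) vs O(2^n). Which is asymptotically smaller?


quartic grows slower than exponential
O(n^4) is asymptotically smaller; O(2^n) grows faster


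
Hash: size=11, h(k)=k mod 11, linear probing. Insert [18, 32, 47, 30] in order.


Insertions: 18->slot 7; 32->slot 10; 47->slot 3; 30->slot 8
Table: [None, None, None, 47, None, None, None, 18, 30, None, 32]


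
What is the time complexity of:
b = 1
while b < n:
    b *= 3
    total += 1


Per nesting level: O(log n) = O(log n)
Complexity: O(log n)


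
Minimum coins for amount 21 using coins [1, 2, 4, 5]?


dp[0]=0; dp[i]=1+min(dp[i-c] for c in coins)
...dp[16]=4, dp[17]=4, dp[18]=4, dp[19]=4, dp[20]=4, dp[21]=5
Minimum coins for 21 = 5


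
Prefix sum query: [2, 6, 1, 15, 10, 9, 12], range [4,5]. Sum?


Prefix sums: [0, 2, 8, 9, 24, 34, 43, 55]
Sum[4..5] = prefix[6] - prefix[4] = 43 - 24 = 19


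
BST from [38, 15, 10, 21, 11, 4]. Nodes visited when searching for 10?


BST root = 38
Search for 10: compare at each node
Path: [38, 15, 10]


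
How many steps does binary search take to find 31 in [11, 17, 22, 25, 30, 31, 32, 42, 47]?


Search for 31:
[0,8] mid=4 arr[4]=30
[5,8] mid=6 arr[6]=32
[5,5] mid=5 arr[5]=31
Total: 3 comparisons


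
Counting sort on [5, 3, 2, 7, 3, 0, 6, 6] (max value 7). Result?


Count array: [1, 0, 1, 2, 0, 1, 2, 1]
Reconstruct: [0, 2, 3, 3, 5, 6, 6, 7]


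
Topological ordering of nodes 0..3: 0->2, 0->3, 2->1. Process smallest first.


Kahn's algorithm, process smallest node first
Order: [0, 2, 1, 3]


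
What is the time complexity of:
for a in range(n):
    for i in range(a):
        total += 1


Per nesting level: O(n) * O(n) [triangular over a] = O(n^2)
Complexity: O(n^2)


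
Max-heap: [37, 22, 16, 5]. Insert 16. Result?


Append 16: [37, 22, 16, 5, 16]
Bubble up: no swaps needed
Result: [37, 22, 16, 5, 16]


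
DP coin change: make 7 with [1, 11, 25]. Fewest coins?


dp[0]=0; dp[i]=1+min(dp[i-c] for c in coins)
...dp[2]=2, dp[3]=3, dp[4]=4, dp[5]=5, dp[6]=6, dp[7]=7
Minimum coins for 7 = 7


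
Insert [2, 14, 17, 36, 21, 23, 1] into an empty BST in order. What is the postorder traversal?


Root = 2; build tree by BST insertion.
Postorder traversal: [1, 23, 21, 36, 17, 14, 2]


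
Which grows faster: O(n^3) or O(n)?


linear grows slower than cubic
O(n) is asymptotically smaller; O(n^3) grows faster


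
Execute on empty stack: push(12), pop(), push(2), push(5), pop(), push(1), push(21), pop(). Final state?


push(12) -> [12]
pop() returns 12 -> []
push(2) -> [2]
push(5) -> [2, 5]
pop() returns 5 -> [2]
push(1) -> [2, 1]
push(21) -> [2, 1, 21]
pop() returns 21 -> [2, 1]
Final stack (bottom to top): [2, 1]


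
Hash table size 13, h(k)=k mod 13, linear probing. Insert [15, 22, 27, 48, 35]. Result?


Insertions: 15->slot 2; 22->slot 9; 27->slot 1; 48->slot 10; 35->slot 11
Table: [None, 27, 15, None, None, None, None, None, None, 22, 48, 35, None]


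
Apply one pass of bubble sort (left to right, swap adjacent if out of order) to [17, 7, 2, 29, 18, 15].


After one pass: [7, 2, 17, 18, 15, 29]


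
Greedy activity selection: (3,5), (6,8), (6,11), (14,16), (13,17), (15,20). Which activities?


Greedy: pick earliest-ending, then skip overlaps.
Selected (3 activities): [(3, 5), (6, 8), (14, 16)]


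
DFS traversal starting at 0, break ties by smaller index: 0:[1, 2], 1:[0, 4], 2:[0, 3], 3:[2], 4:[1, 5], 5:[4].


DFS stack-based: start with [0]
Visit order: [0, 1, 4, 5, 2, 3]


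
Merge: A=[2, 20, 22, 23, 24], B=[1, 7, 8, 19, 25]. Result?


Compare heads, take smaller each step.
Merged: [1, 2, 7, 8, 19, 20, 22, 23, 24, 25]


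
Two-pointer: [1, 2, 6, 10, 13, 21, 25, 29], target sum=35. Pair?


Two pointers: lo=0, hi=7
Found pair: (6, 29) summing to 35


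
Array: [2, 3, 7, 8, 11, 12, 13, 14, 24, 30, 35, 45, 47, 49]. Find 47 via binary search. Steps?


Search for 47:
[0,13] mid=6 arr[6]=13
[7,13] mid=10 arr[10]=35
[11,13] mid=12 arr[12]=47
Total: 3 comparisons


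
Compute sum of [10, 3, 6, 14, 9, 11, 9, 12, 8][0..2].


Prefix sums: [0, 10, 13, 19, 33, 42, 53, 62, 74, 82]
Sum[0..2] = prefix[3] - prefix[0] = 19 - 0 = 19


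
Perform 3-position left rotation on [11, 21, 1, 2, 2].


Left rotate by 3: [2, 2, 11, 21, 1]


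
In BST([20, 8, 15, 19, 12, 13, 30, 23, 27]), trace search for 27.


BST root = 20
Search for 27: compare at each node
Path: [20, 30, 23, 27]


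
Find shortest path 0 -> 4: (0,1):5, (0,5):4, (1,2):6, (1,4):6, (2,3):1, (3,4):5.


Dijkstra from 0:
Distances: {0: 0, 1: 5, 2: 11, 3: 12, 4: 11, 5: 4}
Shortest distance to 4 = 11, path = [0, 1, 4]


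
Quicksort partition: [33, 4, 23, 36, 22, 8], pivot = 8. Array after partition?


Elements <= 8 go left of pivot.
Result: [4, 8, 23, 36, 22, 33], pivot at index 1


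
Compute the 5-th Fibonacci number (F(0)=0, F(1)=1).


F(n)=F(n-1)+F(n-2)
...F(3)=2, F(4)=3, F(5)=5


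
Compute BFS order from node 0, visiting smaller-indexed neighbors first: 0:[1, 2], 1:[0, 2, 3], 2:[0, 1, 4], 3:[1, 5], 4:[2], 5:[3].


BFS queue: start with [0]
Visit order: [0, 1, 2, 3, 4, 5]


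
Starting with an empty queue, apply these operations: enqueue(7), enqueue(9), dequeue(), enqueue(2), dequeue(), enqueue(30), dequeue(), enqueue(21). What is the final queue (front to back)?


enqueue(7) -> [7]
enqueue(9) -> [7, 9]
dequeue() returns 7 -> [9]
enqueue(2) -> [9, 2]
dequeue() returns 9 -> [2]
enqueue(30) -> [2, 30]
dequeue() returns 2 -> [30]
enqueue(21) -> [30, 21]
Final queue (front to back): [30, 21]


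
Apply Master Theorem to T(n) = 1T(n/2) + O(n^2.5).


a=1, b=2, c=2.5. log_2(1)=0 < c=2.5. Case 3: O(n^c) = O(n^2.500)
Complexity: O(n^2.500)


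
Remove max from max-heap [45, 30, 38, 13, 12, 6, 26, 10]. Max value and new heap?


Max = 45
Replace root with last, heapify down
Resulting heap: [38, 30, 26, 13, 12, 6, 10]


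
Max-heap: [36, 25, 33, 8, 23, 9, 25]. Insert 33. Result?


Append 33: [36, 25, 33, 8, 23, 9, 25, 33]
Bubble up: swap idx 7(33) with idx 3(8); swap idx 3(33) with idx 1(25)
Result: [36, 33, 33, 25, 23, 9, 25, 8]


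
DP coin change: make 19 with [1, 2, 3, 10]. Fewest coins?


dp[0]=0; dp[i]=1+min(dp[i-c] for c in coins)
...dp[14]=3, dp[15]=3, dp[16]=3, dp[17]=4, dp[18]=4, dp[19]=4
Minimum coins for 19 = 4


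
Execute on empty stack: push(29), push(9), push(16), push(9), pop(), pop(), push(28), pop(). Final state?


push(29) -> [29]
push(9) -> [29, 9]
push(16) -> [29, 9, 16]
push(9) -> [29, 9, 16, 9]
pop() returns 9 -> [29, 9, 16]
pop() returns 16 -> [29, 9]
push(28) -> [29, 9, 28]
pop() returns 28 -> [29, 9]
Final stack (bottom to top): [29, 9]
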